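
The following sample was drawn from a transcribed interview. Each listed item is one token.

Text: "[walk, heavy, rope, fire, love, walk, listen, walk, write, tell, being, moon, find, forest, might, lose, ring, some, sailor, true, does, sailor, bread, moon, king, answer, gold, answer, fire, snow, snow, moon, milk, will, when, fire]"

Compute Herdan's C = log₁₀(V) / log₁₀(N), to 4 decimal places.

0.9197

N = 36, V = 27.
log₁₀(V) = 1.431364, log₁₀(N) = 1.556303
C = 1.431364 / 1.556303 = 0.9197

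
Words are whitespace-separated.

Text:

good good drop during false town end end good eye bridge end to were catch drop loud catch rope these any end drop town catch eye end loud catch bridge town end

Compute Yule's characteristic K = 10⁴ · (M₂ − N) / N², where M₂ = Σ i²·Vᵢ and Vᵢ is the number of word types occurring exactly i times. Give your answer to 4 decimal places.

644.5313

Frequencies: end:6, catch:4, good:3, drop:3, town:3, eye:2, bridge:2, loud:2, during:1, false:1, to:1, were:1, rope:1, these:1, any:1
N = 32. Frequency spectrum: V_1=7, V_2=3, V_3=3, V_4=1, V_6=1
M₂ = 1²·7 + 2²·3 + 3²·3 + 4²·1 + 6²·1 = 98
K = 10000 × (98 − 32) / 32² = 644.5313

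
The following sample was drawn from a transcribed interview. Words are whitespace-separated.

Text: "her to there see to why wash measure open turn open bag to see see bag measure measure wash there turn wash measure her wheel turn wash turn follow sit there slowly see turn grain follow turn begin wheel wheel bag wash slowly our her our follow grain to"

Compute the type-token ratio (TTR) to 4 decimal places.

0.3469

N = 49 tokens, V = 17 types.
TTR = V / N = 17 / 49 = 0.3469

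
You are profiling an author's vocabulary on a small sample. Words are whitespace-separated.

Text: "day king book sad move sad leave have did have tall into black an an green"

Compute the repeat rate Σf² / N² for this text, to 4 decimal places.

0.0859

Frequencies: sad:2, have:2, an:2, day:1, king:1, book:1, move:1, leave:1, did:1, tall:1, into:1, black:1, green:1
Σf² = 22; N² = 256
Repeat rate = 22 / 256 = 0.0859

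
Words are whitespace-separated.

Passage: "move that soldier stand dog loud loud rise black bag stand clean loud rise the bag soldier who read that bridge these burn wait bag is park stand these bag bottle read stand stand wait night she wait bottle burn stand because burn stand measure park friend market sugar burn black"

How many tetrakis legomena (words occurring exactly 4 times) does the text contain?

Frequencies: stand:7, bag:4, burn:4, loud:3, wait:3, that:2, soldier:2, rise:2, black:2, read:2, these:2, park:2, bottle:2, move:1, dog:1, clean:1, the:1, who:1, bridge:1, is:1, … (7 more, each freq 1)
Words with frequency 4: bag, burn

2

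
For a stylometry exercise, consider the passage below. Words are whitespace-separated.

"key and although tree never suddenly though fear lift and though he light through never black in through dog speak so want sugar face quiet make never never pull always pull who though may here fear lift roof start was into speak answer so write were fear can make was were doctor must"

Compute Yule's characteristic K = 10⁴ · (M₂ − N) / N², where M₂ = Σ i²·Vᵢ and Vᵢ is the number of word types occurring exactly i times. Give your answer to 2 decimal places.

149.52

Frequencies: never:4, though:3, fear:3, and:2, lift:2, through:2, speak:2, so:2, make:2, pull:2, was:2, were:2, key:1, although:1, tree:1, suddenly:1, he:1, light:1, black:1, in:1, … (17 more, each freq 1)
N = 53. Frequency spectrum: V_1=25, V_2=9, V_3=2, V_4=1
M₂ = 1²·25 + 2²·9 + 3²·2 + 4²·1 = 95
K = 10000 × (95 − 53) / 53² = 149.52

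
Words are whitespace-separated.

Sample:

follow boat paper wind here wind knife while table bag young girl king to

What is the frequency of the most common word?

2

Frequencies: wind:2, follow:1, boat:1, paper:1, here:1, knife:1, while:1, table:1, bag:1, young:1, girl:1, king:1, to:1
Most common: 'wind' with frequency 2.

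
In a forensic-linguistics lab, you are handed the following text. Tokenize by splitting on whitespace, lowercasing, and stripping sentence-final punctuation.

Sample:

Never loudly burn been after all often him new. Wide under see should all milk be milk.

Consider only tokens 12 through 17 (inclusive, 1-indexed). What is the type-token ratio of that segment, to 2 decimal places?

0.83

Segment tokens 12–17: see, should, all, milk, be, milk
Segment N = 6, segment V = 5.
TTR = 5 / 6 = 0.83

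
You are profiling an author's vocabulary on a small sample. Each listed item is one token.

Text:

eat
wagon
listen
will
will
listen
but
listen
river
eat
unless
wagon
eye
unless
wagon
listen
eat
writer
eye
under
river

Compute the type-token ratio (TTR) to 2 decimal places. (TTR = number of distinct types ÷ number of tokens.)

N = 21 tokens, V = 10 types.
TTR = V / N = 10 / 21 = 0.48

0.48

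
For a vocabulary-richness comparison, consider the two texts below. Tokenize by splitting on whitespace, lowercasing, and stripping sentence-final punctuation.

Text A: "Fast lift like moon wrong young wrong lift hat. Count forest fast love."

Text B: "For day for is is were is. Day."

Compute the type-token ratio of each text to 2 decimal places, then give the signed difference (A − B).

TTR(A) = 10/13 = 0.77
TTR(B) = 4/8 = 0.50
Difference = 0.77 − 0.50 = 0.27

0.27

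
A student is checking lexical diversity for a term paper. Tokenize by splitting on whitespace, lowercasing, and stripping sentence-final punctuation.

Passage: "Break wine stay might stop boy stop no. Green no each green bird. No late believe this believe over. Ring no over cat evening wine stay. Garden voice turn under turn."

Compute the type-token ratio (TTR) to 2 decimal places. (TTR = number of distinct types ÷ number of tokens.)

N = 31 tokens, V = 21 types.
TTR = V / N = 21 / 31 = 0.68

0.68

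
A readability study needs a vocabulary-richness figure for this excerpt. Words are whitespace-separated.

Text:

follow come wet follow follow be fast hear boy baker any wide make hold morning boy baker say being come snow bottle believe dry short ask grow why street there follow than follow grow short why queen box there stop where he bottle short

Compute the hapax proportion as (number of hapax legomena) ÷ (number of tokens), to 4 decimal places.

0.5000

Frequencies: follow:5, short:3, come:2, boy:2, baker:2, bottle:2, grow:2, why:2, there:2, wet:1, be:1, fast:1, hear:1, any:1, wide:1, make:1, hold:1, morning:1, say:1, being:1, … (11 more, each freq 1)
Hapax count = 22; token count = 44.
Ratio = 22 / 44 = 0.5000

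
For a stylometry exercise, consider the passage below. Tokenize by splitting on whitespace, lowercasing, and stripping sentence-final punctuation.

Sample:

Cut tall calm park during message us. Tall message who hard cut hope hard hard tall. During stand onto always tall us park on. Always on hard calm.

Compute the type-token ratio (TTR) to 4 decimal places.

0.5000

N = 28 tokens, V = 14 types.
TTR = V / N = 14 / 28 = 0.5000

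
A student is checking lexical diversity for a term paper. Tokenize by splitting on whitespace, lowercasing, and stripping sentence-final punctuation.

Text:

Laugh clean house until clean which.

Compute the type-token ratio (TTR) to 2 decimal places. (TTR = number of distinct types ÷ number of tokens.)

N = 6 tokens, V = 5 types.
TTR = V / N = 5 / 6 = 0.83

0.83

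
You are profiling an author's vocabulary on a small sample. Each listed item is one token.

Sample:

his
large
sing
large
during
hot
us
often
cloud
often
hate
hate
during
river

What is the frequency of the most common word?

Frequencies: large:2, during:2, often:2, hate:2, his:1, sing:1, hot:1, us:1, cloud:1, river:1
Most common: 'large' with frequency 2.

2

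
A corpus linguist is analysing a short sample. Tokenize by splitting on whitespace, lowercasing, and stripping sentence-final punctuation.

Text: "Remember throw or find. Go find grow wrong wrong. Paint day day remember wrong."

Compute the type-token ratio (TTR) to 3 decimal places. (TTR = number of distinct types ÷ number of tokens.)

0.643

N = 14 tokens, V = 9 types.
TTR = V / N = 9 / 14 = 0.643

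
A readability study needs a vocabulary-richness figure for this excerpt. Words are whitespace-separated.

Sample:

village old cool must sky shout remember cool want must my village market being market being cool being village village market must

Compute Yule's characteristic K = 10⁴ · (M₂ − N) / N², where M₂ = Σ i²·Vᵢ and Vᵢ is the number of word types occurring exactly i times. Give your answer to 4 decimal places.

743.8017

Frequencies: village:4, cool:3, must:3, market:3, being:3, old:1, sky:1, shout:1, remember:1, want:1, my:1
N = 22. Frequency spectrum: V_1=6, V_3=4, V_4=1
M₂ = 1²·6 + 3²·4 + 4²·1 = 58
K = 10000 × (58 − 22) / 22² = 743.8017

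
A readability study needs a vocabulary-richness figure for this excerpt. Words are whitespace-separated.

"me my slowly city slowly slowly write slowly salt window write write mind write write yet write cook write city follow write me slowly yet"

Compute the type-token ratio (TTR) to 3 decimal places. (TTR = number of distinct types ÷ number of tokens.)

N = 25 tokens, V = 11 types.
TTR = V / N = 11 / 25 = 0.440

0.440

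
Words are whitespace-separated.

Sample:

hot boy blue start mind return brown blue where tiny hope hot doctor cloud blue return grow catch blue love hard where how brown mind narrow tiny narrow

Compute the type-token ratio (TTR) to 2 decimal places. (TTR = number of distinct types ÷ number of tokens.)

N = 28 tokens, V = 18 types.
TTR = V / N = 18 / 28 = 0.64

0.64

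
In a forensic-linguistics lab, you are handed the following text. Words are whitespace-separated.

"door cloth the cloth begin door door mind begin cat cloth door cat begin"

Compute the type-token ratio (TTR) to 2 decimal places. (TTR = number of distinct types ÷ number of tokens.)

N = 14 tokens, V = 6 types.
TTR = V / N = 6 / 14 = 0.43

0.43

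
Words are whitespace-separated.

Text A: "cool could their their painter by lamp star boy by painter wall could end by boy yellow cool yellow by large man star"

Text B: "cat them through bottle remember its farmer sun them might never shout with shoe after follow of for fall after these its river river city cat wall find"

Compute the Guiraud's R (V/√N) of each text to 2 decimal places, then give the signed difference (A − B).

-1.64

A: V=13, N=23, R=2.71
B: V=23, N=28, R=4.35
Difference = 2.71 − 4.35 = -1.64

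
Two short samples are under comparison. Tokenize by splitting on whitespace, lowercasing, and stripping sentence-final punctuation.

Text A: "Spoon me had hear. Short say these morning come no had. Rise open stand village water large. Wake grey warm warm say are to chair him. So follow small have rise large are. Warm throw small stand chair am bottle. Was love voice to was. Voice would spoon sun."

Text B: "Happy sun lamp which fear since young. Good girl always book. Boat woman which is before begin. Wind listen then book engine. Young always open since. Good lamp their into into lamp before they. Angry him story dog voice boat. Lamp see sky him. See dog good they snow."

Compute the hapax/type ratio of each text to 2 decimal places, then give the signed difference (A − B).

A: hapax=22, V=35, ratio=0.63
B: hapax=18, V=32, ratio=0.56
Difference = 0.63 − 0.56 = 0.07

0.07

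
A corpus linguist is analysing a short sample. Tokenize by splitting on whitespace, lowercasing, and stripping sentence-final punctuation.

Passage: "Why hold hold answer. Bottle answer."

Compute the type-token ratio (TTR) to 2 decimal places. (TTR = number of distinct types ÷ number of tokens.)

0.67

N = 6 tokens, V = 4 types.
TTR = V / N = 4 / 6 = 0.67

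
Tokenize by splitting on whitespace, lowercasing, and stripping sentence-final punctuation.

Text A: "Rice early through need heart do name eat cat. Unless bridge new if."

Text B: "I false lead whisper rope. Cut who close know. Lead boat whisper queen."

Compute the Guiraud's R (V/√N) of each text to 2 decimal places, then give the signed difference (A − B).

0.56

A: V=13, N=13, R=3.61
B: V=11, N=13, R=3.05
Difference = 3.61 − 3.05 = 0.56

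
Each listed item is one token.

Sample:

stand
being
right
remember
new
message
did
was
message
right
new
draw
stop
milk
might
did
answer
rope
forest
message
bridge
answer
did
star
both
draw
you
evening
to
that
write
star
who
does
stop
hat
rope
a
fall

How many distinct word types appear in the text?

28

Distinct types: {a, answer, being, both, bridge, did, does, draw, evening, fall, forest, hat, message, might, milk, new, remember, right, rope, stand, star, stop, that, to, was, who, write, you}
V = 28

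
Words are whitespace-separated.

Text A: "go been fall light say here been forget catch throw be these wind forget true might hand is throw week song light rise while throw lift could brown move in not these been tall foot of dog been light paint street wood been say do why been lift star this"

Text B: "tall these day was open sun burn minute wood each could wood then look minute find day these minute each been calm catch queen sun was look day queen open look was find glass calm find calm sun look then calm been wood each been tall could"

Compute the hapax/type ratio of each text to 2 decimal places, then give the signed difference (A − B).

A: hapax=30, V=37, ratio=0.81
B: hapax=3, V=19, ratio=0.16
Difference = 0.81 − 0.16 = 0.65

0.65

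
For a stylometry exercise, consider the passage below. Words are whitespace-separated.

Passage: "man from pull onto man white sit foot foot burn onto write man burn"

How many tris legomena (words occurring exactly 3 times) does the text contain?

1

Frequencies: man:3, onto:2, foot:2, burn:2, from:1, pull:1, white:1, sit:1, write:1
Words with frequency 3: man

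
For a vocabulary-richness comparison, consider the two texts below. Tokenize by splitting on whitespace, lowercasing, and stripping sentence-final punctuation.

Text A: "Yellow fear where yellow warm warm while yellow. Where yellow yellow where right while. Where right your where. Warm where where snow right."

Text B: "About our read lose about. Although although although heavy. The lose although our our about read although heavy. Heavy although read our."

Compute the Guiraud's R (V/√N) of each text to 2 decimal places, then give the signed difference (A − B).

0.18

A: V=8, N=23, R=1.67
B: V=7, N=22, R=1.49
Difference = 1.67 − 1.49 = 0.18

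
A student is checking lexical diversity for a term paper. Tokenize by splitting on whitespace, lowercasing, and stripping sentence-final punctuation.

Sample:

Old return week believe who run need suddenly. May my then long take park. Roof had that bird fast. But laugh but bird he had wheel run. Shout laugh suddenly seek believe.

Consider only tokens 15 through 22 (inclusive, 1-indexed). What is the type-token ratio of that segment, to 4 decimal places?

0.8750

Segment tokens 15–22: roof, had, that, bird, fast, but, laugh, but
Segment N = 8, segment V = 7.
TTR = 7 / 8 = 0.8750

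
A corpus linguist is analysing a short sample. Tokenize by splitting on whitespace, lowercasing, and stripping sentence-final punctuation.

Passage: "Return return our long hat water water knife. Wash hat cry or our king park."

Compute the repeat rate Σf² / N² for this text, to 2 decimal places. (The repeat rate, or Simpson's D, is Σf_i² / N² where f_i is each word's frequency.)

0.10

Frequencies: return:2, our:2, hat:2, water:2, long:1, knife:1, wash:1, cry:1, or:1, king:1, park:1
Σf² = 23; N² = 225
Repeat rate = 23 / 225 = 0.10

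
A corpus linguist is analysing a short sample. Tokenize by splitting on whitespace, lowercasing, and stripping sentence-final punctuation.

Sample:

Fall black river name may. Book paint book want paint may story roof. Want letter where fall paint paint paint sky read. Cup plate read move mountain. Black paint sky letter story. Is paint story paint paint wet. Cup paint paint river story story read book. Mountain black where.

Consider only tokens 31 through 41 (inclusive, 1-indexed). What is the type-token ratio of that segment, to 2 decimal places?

0.55

Segment tokens 31–41: letter, story, is, paint, story, paint, paint, wet, cup, paint, paint
Segment N = 11, segment V = 6.
TTR = 6 / 11 = 0.55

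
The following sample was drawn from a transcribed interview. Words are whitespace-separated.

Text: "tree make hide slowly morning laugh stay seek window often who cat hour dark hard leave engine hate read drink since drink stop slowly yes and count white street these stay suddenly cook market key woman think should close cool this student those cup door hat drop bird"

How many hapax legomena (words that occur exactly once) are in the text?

42

Frequencies: slowly:2, stay:2, drink:2, tree:1, make:1, hide:1, morning:1, laugh:1, seek:1, window:1, often:1, who:1, cat:1, hour:1, dark:1, hard:1, leave:1, engine:1, hate:1, read:1, … (25 more, each freq 1)
Hapax (freq=1): and, bird, cat, close, cook, cool, count, cup, dark, door, drop, engine, hard, hat, hate, hide, hour, key, laugh, leave, make, market, morning, often, read, seek, should, since, stop, street, student, suddenly, these, think, this, those, tree, white, who, window, woman, yes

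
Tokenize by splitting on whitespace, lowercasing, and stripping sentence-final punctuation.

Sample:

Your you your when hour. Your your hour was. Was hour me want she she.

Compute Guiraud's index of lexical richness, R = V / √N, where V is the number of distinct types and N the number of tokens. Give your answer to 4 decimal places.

2.0656

N = 15, V = 8.
√N = 3.872983
R = 8 / 3.872983 = 2.0656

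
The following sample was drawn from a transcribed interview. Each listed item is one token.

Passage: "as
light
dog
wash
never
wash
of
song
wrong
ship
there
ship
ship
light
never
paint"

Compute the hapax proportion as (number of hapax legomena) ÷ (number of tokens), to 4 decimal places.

0.4375

Frequencies: ship:3, light:2, wash:2, never:2, as:1, dog:1, of:1, song:1, wrong:1, there:1, paint:1
Hapax count = 7; token count = 16.
Ratio = 7 / 16 = 0.4375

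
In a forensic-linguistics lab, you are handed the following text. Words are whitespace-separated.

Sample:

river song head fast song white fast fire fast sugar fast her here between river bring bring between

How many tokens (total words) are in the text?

Tokens: river, song, head, fast, song, white, fast, fire, fast, sugar, fast, her, here, between, river, bring, bring, between
N = 18

18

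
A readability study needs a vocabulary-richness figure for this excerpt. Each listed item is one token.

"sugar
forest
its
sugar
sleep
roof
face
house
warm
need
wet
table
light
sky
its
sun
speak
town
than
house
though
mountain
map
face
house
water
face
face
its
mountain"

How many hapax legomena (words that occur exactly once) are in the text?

16

Frequencies: face:4, its:3, house:3, sugar:2, mountain:2, forest:1, sleep:1, roof:1, warm:1, need:1, wet:1, table:1, light:1, sky:1, sun:1, speak:1, town:1, than:1, though:1, map:1, … (1 more, each freq 1)
Hapax (freq=1): forest, light, map, need, roof, sky, sleep, speak, sun, table, than, though, town, warm, water, wet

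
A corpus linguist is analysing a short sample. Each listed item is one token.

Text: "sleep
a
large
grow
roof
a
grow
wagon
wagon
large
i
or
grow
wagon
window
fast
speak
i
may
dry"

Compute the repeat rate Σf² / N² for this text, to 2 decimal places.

0.10

Frequencies: grow:3, wagon:3, a:2, large:2, i:2, sleep:1, roof:1, or:1, window:1, fast:1, speak:1, may:1, dry:1
Σf² = 38; N² = 400
Repeat rate = 38 / 400 = 0.10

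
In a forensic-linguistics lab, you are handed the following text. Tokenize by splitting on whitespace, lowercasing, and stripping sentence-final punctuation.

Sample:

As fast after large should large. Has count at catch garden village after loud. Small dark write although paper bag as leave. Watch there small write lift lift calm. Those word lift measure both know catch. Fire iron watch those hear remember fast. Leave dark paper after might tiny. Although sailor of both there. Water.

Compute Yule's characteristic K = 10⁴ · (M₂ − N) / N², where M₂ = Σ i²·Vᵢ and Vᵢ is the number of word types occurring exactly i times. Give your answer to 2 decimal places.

132.23

Frequencies: after:3, lift:3, as:2, fast:2, large:2, catch:2, small:2, dark:2, write:2, although:2, paper:2, leave:2, watch:2, there:2, those:2, both:2, should:1, has:1, count:1, at:1, … (17 more, each freq 1)
N = 55. Frequency spectrum: V_1=21, V_2=14, V_3=2
M₂ = 1²·21 + 2²·14 + 3²·2 = 95
K = 10000 × (95 − 55) / 55² = 132.23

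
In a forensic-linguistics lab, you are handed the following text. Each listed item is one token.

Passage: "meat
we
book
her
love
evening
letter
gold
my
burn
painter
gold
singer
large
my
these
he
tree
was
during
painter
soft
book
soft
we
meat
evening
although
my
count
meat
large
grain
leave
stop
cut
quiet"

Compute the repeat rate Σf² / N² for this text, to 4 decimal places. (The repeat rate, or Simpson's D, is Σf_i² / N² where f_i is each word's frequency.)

0.0460

Frequencies: meat:3, my:3, we:2, book:2, evening:2, gold:2, painter:2, large:2, soft:2, her:1, love:1, letter:1, burn:1, singer:1, these:1, he:1, tree:1, was:1, during:1, although:1, … (6 more, each freq 1)
Σf² = 63; N² = 1369
Repeat rate = 63 / 1369 = 0.0460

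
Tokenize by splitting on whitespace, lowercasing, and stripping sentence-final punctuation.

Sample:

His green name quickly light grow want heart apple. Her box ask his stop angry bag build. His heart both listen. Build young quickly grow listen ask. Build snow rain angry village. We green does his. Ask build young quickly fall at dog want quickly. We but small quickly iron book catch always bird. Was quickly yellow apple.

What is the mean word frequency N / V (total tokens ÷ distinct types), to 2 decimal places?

N = 58 tokens, V = 36 types.
Mean frequency = N / V = 58 / 36 = 1.61

1.61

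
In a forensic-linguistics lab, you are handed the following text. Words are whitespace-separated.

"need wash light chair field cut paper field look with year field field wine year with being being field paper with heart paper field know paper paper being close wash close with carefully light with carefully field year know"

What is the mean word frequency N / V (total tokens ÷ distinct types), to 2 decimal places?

2.44

N = 39 tokens, V = 16 types.
Mean frequency = N / V = 39 / 16 = 2.44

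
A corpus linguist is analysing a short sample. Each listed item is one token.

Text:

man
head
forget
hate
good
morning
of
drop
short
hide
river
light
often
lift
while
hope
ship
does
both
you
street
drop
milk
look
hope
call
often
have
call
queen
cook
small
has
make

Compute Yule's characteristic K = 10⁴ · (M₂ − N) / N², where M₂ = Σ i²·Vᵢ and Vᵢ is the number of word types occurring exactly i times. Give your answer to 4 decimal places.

Frequencies: drop:2, often:2, hope:2, call:2, man:1, head:1, forget:1, hate:1, good:1, morning:1, of:1, short:1, hide:1, river:1, light:1, lift:1, while:1, ship:1, does:1, both:1, … (10 more, each freq 1)
N = 34. Frequency spectrum: V_1=26, V_2=4
M₂ = 1²·26 + 2²·4 = 42
K = 10000 × (42 − 34) / 34² = 69.2042

69.2042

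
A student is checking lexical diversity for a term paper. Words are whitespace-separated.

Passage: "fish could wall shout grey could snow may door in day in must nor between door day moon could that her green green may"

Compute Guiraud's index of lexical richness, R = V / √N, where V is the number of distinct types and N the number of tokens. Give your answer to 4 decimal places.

N = 24, V = 17.
√N = 4.898979
R = 17 / 4.898979 = 3.4701

3.4701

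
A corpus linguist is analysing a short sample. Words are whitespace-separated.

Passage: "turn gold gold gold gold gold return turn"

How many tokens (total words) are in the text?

Tokens: turn, gold, gold, gold, gold, gold, return, turn
N = 8

8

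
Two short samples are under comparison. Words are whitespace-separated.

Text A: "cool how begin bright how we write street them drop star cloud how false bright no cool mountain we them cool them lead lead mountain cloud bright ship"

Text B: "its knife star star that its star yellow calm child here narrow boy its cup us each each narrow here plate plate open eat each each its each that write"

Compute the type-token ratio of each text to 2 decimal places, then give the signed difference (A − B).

TTR(A) = 16/28 = 0.57
TTR(B) = 17/30 = 0.57
Difference = 0.57 − 0.57 = 0.00

0.00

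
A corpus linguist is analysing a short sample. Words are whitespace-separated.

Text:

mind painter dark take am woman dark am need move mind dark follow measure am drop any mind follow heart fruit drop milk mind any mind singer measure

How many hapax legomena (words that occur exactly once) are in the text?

9

Frequencies: mind:5, dark:3, am:3, follow:2, measure:2, drop:2, any:2, painter:1, take:1, woman:1, need:1, move:1, heart:1, fruit:1, milk:1, singer:1
Hapax (freq=1): fruit, heart, milk, move, need, painter, singer, take, woman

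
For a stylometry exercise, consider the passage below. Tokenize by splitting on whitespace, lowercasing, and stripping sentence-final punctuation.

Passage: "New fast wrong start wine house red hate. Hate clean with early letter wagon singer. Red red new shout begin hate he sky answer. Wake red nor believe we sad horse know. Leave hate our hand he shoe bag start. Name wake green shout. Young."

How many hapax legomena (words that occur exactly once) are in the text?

Frequencies: red:4, hate:4, new:2, start:2, shout:2, he:2, wake:2, fast:1, wrong:1, wine:1, house:1, clean:1, with:1, early:1, letter:1, wagon:1, singer:1, begin:1, sky:1, answer:1, … (14 more, each freq 1)
Hapax (freq=1): answer, bag, begin, believe, clean, early, fast, green, hand, horse, house, know, leave, letter, name, nor, our, sad, shoe, singer, sky, wagon, we, wine, with, wrong, young

27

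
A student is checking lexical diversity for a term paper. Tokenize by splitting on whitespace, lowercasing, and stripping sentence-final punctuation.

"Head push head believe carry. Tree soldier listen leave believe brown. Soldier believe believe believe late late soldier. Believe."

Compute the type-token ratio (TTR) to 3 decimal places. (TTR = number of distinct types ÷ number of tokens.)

0.526

N = 19 tokens, V = 10 types.
TTR = V / N = 10 / 19 = 0.526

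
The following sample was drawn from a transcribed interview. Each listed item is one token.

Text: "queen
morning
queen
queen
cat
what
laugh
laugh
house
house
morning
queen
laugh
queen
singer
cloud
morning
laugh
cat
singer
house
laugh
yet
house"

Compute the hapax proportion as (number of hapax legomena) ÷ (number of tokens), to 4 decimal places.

0.1250

Frequencies: queen:5, laugh:5, house:4, morning:3, cat:2, singer:2, what:1, cloud:1, yet:1
Hapax count = 3; token count = 24.
Ratio = 3 / 24 = 0.1250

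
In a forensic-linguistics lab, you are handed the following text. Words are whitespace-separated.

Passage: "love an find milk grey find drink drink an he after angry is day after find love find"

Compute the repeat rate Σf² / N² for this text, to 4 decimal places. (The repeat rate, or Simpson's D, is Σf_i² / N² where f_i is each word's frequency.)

Frequencies: find:4, love:2, an:2, drink:2, after:2, milk:1, grey:1, he:1, angry:1, is:1, day:1
Σf² = 38; N² = 324
Repeat rate = 38 / 324 = 0.1173

0.1173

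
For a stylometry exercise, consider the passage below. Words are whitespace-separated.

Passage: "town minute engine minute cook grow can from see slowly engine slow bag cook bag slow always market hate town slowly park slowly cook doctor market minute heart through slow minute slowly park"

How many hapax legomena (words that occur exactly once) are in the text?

9

Frequencies: minute:4, slowly:4, cook:3, slow:3, town:2, engine:2, bag:2, market:2, park:2, grow:1, can:1, from:1, see:1, always:1, hate:1, doctor:1, heart:1, through:1
Hapax (freq=1): always, can, doctor, from, grow, hate, heart, see, through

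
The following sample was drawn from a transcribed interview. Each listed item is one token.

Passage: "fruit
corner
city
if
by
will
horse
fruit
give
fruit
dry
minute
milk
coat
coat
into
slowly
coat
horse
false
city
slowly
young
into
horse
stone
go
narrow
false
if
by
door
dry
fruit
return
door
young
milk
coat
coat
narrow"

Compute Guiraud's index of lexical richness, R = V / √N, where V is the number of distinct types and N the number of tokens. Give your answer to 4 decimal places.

N = 41, V = 21.
√N = 6.403124
R = 21 / 6.403124 = 3.2796

3.2796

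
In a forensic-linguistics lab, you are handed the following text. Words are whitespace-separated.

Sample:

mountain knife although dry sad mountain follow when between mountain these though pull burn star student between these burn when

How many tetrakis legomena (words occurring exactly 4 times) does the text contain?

Frequencies: mountain:3, when:2, between:2, these:2, burn:2, knife:1, although:1, dry:1, sad:1, follow:1, though:1, pull:1, star:1, student:1
Words with frequency 4: (none)

0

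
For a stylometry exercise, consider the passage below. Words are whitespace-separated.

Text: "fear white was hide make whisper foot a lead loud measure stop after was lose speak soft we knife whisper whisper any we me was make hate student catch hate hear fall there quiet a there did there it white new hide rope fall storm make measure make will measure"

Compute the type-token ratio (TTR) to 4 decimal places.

0.6600

N = 50 tokens, V = 33 types.
TTR = V / N = 33 / 50 = 0.6600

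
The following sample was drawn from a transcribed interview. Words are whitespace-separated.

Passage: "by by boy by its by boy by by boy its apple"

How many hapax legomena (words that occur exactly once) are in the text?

Frequencies: by:6, boy:3, its:2, apple:1
Hapax (freq=1): apple

1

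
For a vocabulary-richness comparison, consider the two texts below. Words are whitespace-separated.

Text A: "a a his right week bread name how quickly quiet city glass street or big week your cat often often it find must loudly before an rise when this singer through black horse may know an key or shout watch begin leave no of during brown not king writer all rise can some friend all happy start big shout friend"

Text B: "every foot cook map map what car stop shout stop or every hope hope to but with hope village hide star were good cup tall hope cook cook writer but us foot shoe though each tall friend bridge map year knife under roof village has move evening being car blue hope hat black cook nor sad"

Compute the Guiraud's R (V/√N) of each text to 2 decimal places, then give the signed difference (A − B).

A: V=50, N=60, R=6.45
B: V=40, N=56, R=5.35
Difference = 6.45 − 5.35 = 1.10

1.10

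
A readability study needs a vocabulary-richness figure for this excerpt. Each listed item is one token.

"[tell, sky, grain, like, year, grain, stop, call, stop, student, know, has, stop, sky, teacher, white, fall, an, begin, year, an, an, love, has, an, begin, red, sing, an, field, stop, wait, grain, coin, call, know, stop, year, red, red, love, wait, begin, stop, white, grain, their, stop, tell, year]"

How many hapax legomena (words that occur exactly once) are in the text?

Frequencies: stop:7, an:5, grain:4, year:4, begin:3, red:3, tell:2, sky:2, call:2, know:2, has:2, white:2, love:2, wait:2, like:1, student:1, teacher:1, fall:1, sing:1, field:1, … (2 more, each freq 1)
Hapax (freq=1): coin, fall, field, like, sing, student, teacher, their

8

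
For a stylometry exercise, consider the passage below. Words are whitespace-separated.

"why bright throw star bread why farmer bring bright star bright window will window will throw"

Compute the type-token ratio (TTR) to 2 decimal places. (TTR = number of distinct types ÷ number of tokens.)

N = 16 tokens, V = 9 types.
TTR = V / N = 9 / 16 = 0.56

0.56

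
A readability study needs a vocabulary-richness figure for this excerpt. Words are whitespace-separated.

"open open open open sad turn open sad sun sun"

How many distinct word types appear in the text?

Distinct types: {open, sad, sun, turn}
V = 4

4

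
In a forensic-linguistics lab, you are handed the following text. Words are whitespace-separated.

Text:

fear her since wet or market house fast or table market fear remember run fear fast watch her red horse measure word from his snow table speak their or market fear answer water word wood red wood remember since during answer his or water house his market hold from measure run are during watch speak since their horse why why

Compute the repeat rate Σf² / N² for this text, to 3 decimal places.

0.041

Frequencies: fear:4, or:4, market:4, since:3, his:3, her:2, house:2, fast:2, table:2, remember:2, run:2, watch:2, red:2, horse:2, measure:2, word:2, from:2, speak:2, their:2, answer:2, water:2, wood:2, during:2, why:2, wet:1, snow:1, hold:1, are:1
Σf² = 146; N² = 3600
Repeat rate = 146 / 3600 = 0.041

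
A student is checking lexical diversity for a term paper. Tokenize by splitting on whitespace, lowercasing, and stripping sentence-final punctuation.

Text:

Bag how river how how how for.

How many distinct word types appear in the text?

Distinct types: {bag, for, how, river}
V = 4

4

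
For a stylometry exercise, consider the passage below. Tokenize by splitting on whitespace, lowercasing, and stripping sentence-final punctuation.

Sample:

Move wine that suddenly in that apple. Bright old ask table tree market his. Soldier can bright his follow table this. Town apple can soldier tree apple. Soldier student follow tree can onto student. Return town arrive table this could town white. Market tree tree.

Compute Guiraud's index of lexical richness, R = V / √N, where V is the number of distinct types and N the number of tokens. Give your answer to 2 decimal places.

N = 45, V = 24.
√N = 6.708204
R = 24 / 6.708204 = 3.58

3.58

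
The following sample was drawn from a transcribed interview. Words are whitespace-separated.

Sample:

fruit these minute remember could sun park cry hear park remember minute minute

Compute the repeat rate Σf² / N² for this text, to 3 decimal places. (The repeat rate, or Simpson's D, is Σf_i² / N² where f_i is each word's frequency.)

Frequencies: minute:3, remember:2, park:2, fruit:1, these:1, could:1, sun:1, cry:1, hear:1
Σf² = 23; N² = 169
Repeat rate = 23 / 169 = 0.136

0.136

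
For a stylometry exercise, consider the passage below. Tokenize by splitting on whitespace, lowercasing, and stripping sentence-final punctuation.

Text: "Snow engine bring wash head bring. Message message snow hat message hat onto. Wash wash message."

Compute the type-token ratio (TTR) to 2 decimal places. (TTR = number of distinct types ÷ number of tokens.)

N = 16 tokens, V = 8 types.
TTR = V / N = 8 / 16 = 0.50

0.50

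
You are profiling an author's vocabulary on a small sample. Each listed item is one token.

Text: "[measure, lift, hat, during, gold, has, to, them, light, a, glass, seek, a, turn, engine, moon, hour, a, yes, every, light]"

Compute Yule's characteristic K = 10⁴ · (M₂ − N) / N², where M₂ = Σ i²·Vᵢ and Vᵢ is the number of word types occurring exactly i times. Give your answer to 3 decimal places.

181.406

Frequencies: a:3, light:2, measure:1, lift:1, hat:1, during:1, gold:1, has:1, to:1, them:1, glass:1, seek:1, turn:1, engine:1, moon:1, hour:1, yes:1, every:1
N = 21. Frequency spectrum: V_1=16, V_2=1, V_3=1
M₂ = 1²·16 + 2²·1 + 3²·1 = 29
K = 10000 × (29 − 21) / 21² = 181.406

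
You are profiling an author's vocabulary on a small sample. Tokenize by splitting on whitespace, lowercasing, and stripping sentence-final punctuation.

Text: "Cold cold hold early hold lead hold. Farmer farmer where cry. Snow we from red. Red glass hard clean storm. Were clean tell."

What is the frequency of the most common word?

3

Frequencies: hold:3, cold:2, farmer:2, red:2, clean:2, early:1, lead:1, where:1, cry:1, snow:1, we:1, from:1, glass:1, hard:1, storm:1, were:1, tell:1
Most common: 'hold' with frequency 3.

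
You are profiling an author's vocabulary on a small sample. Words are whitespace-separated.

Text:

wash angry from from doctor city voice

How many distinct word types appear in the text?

6

Distinct types: {angry, city, doctor, from, voice, wash}
V = 6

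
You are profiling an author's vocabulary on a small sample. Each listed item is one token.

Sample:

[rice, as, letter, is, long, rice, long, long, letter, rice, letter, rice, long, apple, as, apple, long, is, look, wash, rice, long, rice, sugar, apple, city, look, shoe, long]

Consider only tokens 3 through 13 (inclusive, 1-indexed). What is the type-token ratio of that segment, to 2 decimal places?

0.36

Segment tokens 3–13: letter, is, long, rice, long, long, letter, rice, letter, rice, long
Segment N = 11, segment V = 4.
TTR = 4 / 11 = 0.36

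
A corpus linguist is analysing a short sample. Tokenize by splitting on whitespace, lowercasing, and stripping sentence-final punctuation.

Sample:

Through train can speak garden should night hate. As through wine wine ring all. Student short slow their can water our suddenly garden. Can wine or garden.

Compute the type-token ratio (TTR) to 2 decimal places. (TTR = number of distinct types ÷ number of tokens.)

N = 27 tokens, V = 20 types.
TTR = V / N = 20 / 27 = 0.74

0.74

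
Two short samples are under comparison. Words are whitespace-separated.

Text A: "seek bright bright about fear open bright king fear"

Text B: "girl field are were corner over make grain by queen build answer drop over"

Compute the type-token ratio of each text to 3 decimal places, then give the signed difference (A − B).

-0.262

TTR(A) = 6/9 = 0.667
TTR(B) = 13/14 = 0.929
Difference = 0.667 − 0.929 = -0.262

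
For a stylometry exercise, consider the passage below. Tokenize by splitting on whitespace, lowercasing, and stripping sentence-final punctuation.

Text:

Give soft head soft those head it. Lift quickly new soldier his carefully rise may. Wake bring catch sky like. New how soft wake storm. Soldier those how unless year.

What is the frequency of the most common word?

3

Frequencies: soft:3, head:2, those:2, new:2, soldier:2, wake:2, how:2, give:1, it:1, lift:1, quickly:1, his:1, carefully:1, rise:1, may:1, bring:1, catch:1, sky:1, like:1, storm:1, … (2 more, each freq 1)
Most common: 'soft' with frequency 3.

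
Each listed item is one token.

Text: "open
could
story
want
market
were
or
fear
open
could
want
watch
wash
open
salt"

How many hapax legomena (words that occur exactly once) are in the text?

Frequencies: open:3, could:2, want:2, story:1, market:1, were:1, or:1, fear:1, watch:1, wash:1, salt:1
Hapax (freq=1): fear, market, or, salt, story, wash, watch, were

8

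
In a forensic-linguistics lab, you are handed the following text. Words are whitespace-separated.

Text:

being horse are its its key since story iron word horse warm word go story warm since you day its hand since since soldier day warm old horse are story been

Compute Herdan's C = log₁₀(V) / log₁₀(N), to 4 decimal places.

0.8251

N = 31, V = 17.
log₁₀(V) = 1.230449, log₁₀(N) = 1.491362
C = 1.230449 / 1.491362 = 0.8251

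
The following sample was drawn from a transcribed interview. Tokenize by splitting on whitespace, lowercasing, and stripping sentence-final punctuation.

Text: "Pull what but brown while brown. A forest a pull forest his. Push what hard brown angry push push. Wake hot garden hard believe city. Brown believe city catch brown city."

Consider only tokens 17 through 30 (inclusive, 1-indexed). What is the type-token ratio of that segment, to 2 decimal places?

0.71

Segment tokens 17–30: angry, push, push, wake, hot, garden, hard, believe, city, brown, believe, city, catch, brown
Segment N = 14, segment V = 10.
TTR = 10 / 14 = 0.71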